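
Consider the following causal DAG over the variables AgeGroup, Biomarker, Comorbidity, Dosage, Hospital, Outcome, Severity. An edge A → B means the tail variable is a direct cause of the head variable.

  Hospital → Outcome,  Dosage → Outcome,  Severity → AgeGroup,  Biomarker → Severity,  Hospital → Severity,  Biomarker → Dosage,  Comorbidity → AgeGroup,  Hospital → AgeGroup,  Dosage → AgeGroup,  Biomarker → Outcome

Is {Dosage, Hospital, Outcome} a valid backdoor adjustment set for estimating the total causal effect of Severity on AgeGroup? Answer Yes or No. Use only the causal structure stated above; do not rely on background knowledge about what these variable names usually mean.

Backdoor paths from Severity to AgeGroup (paths whose first edge points into Severity):
  P1: Severity <- Biomarker -> Dosage -> Outcome <- Hospital -> AgeGroup
  P2: Severity <- Biomarker -> Dosage -> AgeGroup
  P3: Severity <- Biomarker -> Outcome <- Hospital -> AgeGroup
  P4: Severity <- Biomarker -> Outcome <- Dosage -> AgeGroup
  P5: Severity <- Hospital -> Outcome <- Biomarker -> Dosage -> AgeGroup
  P6: Severity <- Hospital -> Outcome <- Dosage -> AgeGroup
  P7: Severity <- Hospital -> AgeGroup
Condition 1 (no descendant of Severity in the set): holds — descendants of Severity are {AgeGroup}; none are in {Dosage, Hospital, Outcome}.
Condition 2 (every backdoor path blocked by {Dosage, Hospital, Outcome}):
  P1: blocked at chain node Dosage ∈ conditioning set.
  P2: blocked at chain node Dosage ∈ conditioning set.
  P3: blocked at fork node Hospital ∈ conditioning set.
  P4: blocked at fork node Dosage ∈ conditioning set.
  P5: blocked at fork node Hospital ∈ conditioning set.
  P6: blocked at fork node Hospital ∈ conditioning set.
  P7: blocked at fork node Hospital ∈ conditioning set.
{Dosage, Hospital, Outcome} satisfies the backdoor criterion.

Yes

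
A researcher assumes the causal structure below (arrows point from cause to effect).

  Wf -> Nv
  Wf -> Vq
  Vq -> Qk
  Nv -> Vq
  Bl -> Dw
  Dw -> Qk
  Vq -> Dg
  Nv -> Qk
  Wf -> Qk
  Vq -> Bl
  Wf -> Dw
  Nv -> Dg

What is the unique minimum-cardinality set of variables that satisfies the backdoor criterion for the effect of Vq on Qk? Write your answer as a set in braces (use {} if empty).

Variables eligible for adjustment (non-descendants of Vq, excluding Vq and Qk): {Nv, Wf}.
Backdoor paths from Vq to Qk:
  P1: Vq <- Wf -> Nv -> Qk
  P2: Vq <- Wf -> Dw -> Qk
  P3: Vq <- Wf -> Qk
  P4: Vq <- Nv <- Wf -> Dw -> Qk
  P5: Vq <- Nv <- Wf -> Qk
  P6: Vq <- Nv -> Qk
The empty set is not sufficient: P1 (Vq <- Wf -> Nv -> Qk) has no collider blocking it and no conditioned non-collider, so it is open.
Try {Nv, Wf}:
  P1: blocked at fork node Wf ∈ conditioning set.
  P2: blocked at fork node Wf ∈ conditioning set.
  P3: blocked at fork node Wf ∈ conditioning set.
  P4: blocked at chain node Nv ∈ conditioning set.
  P5: blocked at chain node Nv ∈ conditioning set.
  P6: blocked at fork node Nv ∈ conditioning set.
{Nv, Wf} contains no descendant of Vq and blocks every backdoor path.
Every element of {Nv, Wf} is needed (dropping Nv leaves P6 open; dropping Wf leaves P2 open), so no proper subset is valid.
Among all size-2 subsets of the eligible variables, only {Nv, Wf} blocks every backdoor path, so it is the unique smallest valid adjustment set.

{Nv, Wf}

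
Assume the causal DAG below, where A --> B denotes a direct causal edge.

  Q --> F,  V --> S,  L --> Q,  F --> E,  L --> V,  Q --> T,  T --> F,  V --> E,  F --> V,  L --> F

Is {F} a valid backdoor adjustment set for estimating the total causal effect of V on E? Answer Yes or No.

Yes

Backdoor paths from V to E (paths whose first edge points into V):
  P1: V <- L -> Q -> T -> F -> E
  P2: V <- L -> Q -> F -> E
  P3: V <- L -> F -> E
  P4: V <- F -> E
Condition 1 (no descendant of V in the set): holds — descendants of V are {E, S}; none are in {F}.
Condition 2 (every backdoor path blocked by {F}):
  P1: blocked at chain node F ∈ conditioning set.
  P2: blocked at chain node F ∈ conditioning set.
  P3: blocked at chain node F ∈ conditioning set.
  P4: blocked at fork node F ∈ conditioning set.
{F} satisfies the backdoor criterion.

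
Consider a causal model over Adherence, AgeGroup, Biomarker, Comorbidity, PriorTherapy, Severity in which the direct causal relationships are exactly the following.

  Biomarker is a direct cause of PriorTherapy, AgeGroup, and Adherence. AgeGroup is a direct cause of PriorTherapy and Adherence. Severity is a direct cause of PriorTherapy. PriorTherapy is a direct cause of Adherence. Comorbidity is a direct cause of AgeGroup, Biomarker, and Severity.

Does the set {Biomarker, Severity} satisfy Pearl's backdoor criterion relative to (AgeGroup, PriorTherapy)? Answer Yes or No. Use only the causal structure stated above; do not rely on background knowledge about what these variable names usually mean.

Yes

Backdoor paths from AgeGroup to PriorTherapy (paths whose first edge points into AgeGroup):
  P1: AgeGroup <- Comorbidity -> Biomarker -> PriorTherapy
  P2: AgeGroup <- Comorbidity -> Biomarker -> Adherence <- PriorTherapy
  P3: AgeGroup <- Comorbidity -> Severity -> PriorTherapy
  P4: AgeGroup <- Biomarker <- Comorbidity -> Severity -> PriorTherapy
  P5: AgeGroup <- Biomarker -> PriorTherapy
  P6: AgeGroup <- Biomarker -> Adherence <- PriorTherapy
Condition 1 (no descendant of AgeGroup in the set): holds — descendants of AgeGroup are {Adherence, PriorTherapy}; none are in {Biomarker, Severity}.
Condition 2 (every backdoor path blocked by {Biomarker, Severity}):
  P1: blocked at chain node Biomarker ∈ conditioning set.
  P2: blocked at chain node Biomarker ∈ conditioning set.
  P3: blocked at chain node Severity ∈ conditioning set.
  P4: blocked at chain node Biomarker ∈ conditioning set.
  P5: blocked at fork node Biomarker ∈ conditioning set.
  P6: blocked at fork node Biomarker ∈ conditioning set.
{Biomarker, Severity} satisfies the backdoor criterion.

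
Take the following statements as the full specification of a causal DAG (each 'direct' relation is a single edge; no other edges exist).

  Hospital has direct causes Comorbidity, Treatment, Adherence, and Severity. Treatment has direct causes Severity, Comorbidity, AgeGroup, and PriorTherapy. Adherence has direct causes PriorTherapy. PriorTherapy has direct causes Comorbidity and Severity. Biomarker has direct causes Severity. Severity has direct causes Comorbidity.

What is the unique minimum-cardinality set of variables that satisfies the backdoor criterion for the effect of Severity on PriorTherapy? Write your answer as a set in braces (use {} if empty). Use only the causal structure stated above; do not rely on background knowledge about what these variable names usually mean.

Variables eligible for adjustment (non-descendants of Severity, excluding Severity and PriorTherapy): {AgeGroup, Comorbidity}.
Backdoor paths from Severity to PriorTherapy:
  P1: Severity <- Comorbidity -> PriorTherapy
  P2: Severity <- Comorbidity -> Treatment <- PriorTherapy
  P3: Severity <- Comorbidity -> Treatment -> Hospital <- Adherence <- PriorTherapy
  P4: Severity <- Comorbidity -> Hospital <- Adherence <- PriorTherapy
  P5: Severity <- Comorbidity -> Hospital <- Treatment <- PriorTherapy
The empty set is not sufficient: P1 (Severity <- Comorbidity -> PriorTherapy) has no collider blocking it and no conditioned non-collider, so it is open.
Try {Comorbidity}:
  P1: blocked at fork node Comorbidity ∈ conditioning set.
  P2: blocked at fork node Comorbidity ∈ conditioning set.
  P3: blocked at fork node Comorbidity ∈ conditioning set.
  P4: blocked at fork node Comorbidity ∈ conditioning set.
  P5: blocked at fork node Comorbidity ∈ conditioning set.
{Comorbidity} contains no descendant of Severity and blocks every backdoor path.
No other singleton works — e.g. {AgeGroup} leaves P1 open — so {Comorbidity} is the unique smallest valid adjustment set.

{Comorbidity}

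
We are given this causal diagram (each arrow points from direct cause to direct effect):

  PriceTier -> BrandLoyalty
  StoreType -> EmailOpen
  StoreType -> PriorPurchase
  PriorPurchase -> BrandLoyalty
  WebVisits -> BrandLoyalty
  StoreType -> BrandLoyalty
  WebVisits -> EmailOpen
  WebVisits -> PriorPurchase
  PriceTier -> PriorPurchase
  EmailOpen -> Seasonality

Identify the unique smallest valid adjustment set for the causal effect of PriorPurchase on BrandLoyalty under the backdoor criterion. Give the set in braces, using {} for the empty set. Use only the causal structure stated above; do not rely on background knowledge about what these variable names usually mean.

{PriceTier, StoreType, WebVisits}

Variables eligible for adjustment (non-descendants of PriorPurchase, excluding PriorPurchase and BrandLoyalty): {EmailOpen, PriceTier, Seasonality, StoreType, WebVisits}.
Backdoor paths from PriorPurchase to BrandLoyalty:
  P1: PriorPurchase <- PriceTier -> BrandLoyalty
  P2: PriorPurchase <- WebVisits -> EmailOpen <- StoreType -> BrandLoyalty
  P3: PriorPurchase <- WebVisits -> BrandLoyalty
  P4: PriorPurchase <- StoreType -> EmailOpen <- WebVisits -> BrandLoyalty
  P5: PriorPurchase <- StoreType -> BrandLoyalty
The empty set is not sufficient: P1 (PriorPurchase <- PriceTier -> BrandLoyalty) has no collider blocking it and no conditioned non-collider, so it is open.
Try {PriceTier, StoreType, WebVisits}:
  P1: blocked at fork node PriceTier ∈ conditioning set.
  P2: blocked at fork node WebVisits ∈ conditioning set.
  P3: blocked at fork node WebVisits ∈ conditioning set.
  P4: blocked at fork node StoreType ∈ conditioning set.
  P5: blocked at fork node StoreType ∈ conditioning set.
{PriceTier, StoreType, WebVisits} contains no descendant of PriorPurchase and blocks every backdoor path.
Every element of {PriceTier, StoreType, WebVisits} is needed (dropping PriceTier leaves P1 open; dropping StoreType leaves P5 open; dropping WebVisits leaves P3 open), so no proper subset is valid.
Among all size-3 subsets of the eligible variables, only {PriceTier, StoreType, WebVisits} blocks every backdoor path, so it is the unique smallest valid adjustment set.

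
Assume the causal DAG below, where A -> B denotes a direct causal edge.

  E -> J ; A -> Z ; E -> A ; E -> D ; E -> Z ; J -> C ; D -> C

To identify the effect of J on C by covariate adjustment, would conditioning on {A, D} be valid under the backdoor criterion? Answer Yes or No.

Backdoor paths from J to C (paths whose first edge points into J):
  P1: J <- E -> D -> C
Condition 1 (no descendant of J in the set): holds — descendants of J are {C}; none are in {A, D}.
Condition 2 (every backdoor path blocked by {A, D}):
  P1: blocked at chain node D ∈ conditioning set.
{A, D} satisfies the backdoor criterion.

Yes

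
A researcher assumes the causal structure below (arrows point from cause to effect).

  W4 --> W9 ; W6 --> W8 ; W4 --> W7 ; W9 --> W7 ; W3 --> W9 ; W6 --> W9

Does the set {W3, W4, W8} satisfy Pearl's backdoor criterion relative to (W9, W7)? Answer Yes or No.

Yes

Backdoor paths from W9 to W7 (paths whose first edge points into W9):
  P1: W9 <- W4 -> W7
Condition 1 (no descendant of W9 in the set): holds — descendants of W9 are {W7}; none are in {W3, W4, W8}.
Condition 2 (every backdoor path blocked by {W3, W4, W8}):
  P1: blocked at fork node W4 ∈ conditioning set.
{W3, W4, W8} satisfies the backdoor criterion.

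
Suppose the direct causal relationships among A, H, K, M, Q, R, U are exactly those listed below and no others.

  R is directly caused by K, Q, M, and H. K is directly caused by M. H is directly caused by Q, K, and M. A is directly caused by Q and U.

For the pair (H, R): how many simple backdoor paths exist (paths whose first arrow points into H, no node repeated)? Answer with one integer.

5

A backdoor path from H to R is any simple undirected path whose first edge points into H (i.e. leaves H via a parent).
Parents of H: {K, M, Q}.
Enumerating:
  P1: H <- Q -> R
  P2: H <- M -> K -> R
  P3: H <- M -> R
  P4: H <- K <- M -> R
  P5: H <- K -> R
That exhausts the simple backdoor paths. Count: 5.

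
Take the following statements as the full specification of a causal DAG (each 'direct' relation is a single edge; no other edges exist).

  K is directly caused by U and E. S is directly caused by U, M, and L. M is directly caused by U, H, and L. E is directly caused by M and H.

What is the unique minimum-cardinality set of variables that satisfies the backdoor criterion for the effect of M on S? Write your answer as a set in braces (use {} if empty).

{L, U}

Variables eligible for adjustment (non-descendants of M, excluding M and S): {H, L, U}.
Backdoor paths from M to S:
  P1: M <- U -> S
  P2: M <- H -> E -> K <- U -> S
  P3: M <- L -> S
The empty set is not sufficient: P1 (M <- U -> S) has no collider blocking it and no conditioned non-collider, so it is open.
Try {L, U}:
  P1: blocked at fork node U ∈ conditioning set.
  P2: blocked at collider K (neither it nor any descendant is in the conditioning set).
  P3: blocked at fork node L ∈ conditioning set.
{L, U} contains no descendant of M and blocks every backdoor path.
Every element of {L, U} is needed (dropping L leaves P3 open; dropping U leaves P1 open), so no proper subset is valid.
Among all size-2 subsets of the eligible variables, only {L, U} blocks every backdoor path, so it is the unique smallest valid adjustment set.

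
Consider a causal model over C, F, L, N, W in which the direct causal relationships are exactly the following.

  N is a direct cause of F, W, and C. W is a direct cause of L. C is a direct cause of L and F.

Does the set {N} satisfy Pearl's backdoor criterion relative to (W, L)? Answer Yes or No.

Yes

Backdoor paths from W to L (paths whose first edge points into W):
  P1: W <- N -> C -> L
  P2: W <- N -> F <- C -> L
Condition 1 (no descendant of W in the set): holds — descendants of W are {L}; none are in {N}.
Condition 2 (every backdoor path blocked by {N}):
  P1: blocked at fork node N ∈ conditioning set.
  P2: blocked at fork node N ∈ conditioning set.
{N} satisfies the backdoor criterion.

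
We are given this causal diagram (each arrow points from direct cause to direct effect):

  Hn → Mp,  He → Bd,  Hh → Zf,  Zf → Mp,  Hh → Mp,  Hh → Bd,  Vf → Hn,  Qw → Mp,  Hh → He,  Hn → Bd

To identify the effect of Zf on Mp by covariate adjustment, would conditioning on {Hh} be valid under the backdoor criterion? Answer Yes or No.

Backdoor paths from Zf to Mp (paths whose first edge points into Zf):
  P1: Zf <- Hh -> He -> Bd <- Hn -> Mp
  P2: Zf <- Hh -> Mp
  P3: Zf <- Hh -> Bd <- Hn -> Mp
Condition 1 (no descendant of Zf in the set): holds — descendants of Zf are {Mp}; none are in {Hh}.
Condition 2 (every backdoor path blocked by {Hh}):
  P1: blocked at fork node Hh ∈ conditioning set.
  P2: blocked at fork node Hh ∈ conditioning set.
  P3: blocked at fork node Hh ∈ conditioning set.
{Hh} satisfies the backdoor criterion.

Yes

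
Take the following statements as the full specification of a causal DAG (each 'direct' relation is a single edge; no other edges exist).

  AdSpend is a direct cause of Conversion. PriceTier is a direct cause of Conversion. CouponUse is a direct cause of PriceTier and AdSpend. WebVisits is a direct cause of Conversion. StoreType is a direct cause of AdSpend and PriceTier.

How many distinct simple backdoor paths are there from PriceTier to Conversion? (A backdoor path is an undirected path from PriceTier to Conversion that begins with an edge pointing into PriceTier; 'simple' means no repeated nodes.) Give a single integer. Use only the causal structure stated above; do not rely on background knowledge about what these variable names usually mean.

A backdoor path from PriceTier to Conversion is any simple undirected path whose first edge points into PriceTier (i.e. leaves PriceTier via a parent).
Parents of PriceTier: {CouponUse, StoreType}.
Enumerating:
  P1: PriceTier <- StoreType -> AdSpend -> Conversion
  P2: PriceTier <- CouponUse -> AdSpend -> Conversion
That exhausts the simple backdoor paths. Count: 2.

2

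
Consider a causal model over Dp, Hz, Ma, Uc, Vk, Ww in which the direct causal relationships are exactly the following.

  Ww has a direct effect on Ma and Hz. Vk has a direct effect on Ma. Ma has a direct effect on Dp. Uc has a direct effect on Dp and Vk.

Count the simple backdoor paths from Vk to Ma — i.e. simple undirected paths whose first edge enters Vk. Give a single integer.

A backdoor path from Vk to Ma is any simple undirected path whose first edge points into Vk (i.e. leaves Vk via a parent).
Parents of Vk: {Uc}.
Enumerating:
  P1: Vk <- Uc -> Dp <- Ma
That exhausts the simple backdoor paths. Count: 1.

1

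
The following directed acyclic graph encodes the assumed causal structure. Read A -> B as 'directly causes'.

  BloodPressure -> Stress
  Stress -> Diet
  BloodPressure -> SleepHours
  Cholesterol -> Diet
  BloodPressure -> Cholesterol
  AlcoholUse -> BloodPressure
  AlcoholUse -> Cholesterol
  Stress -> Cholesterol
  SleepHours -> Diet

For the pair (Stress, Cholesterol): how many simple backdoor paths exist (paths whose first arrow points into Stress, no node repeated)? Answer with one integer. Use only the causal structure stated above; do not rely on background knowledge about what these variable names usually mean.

A backdoor path from Stress to Cholesterol is any simple undirected path whose first edge points into Stress (i.e. leaves Stress via a parent).
Parents of Stress: {BloodPressure}.
Enumerating:
  P1: Stress <- BloodPressure <- AlcoholUse -> Cholesterol
  P2: Stress <- BloodPressure -> SleepHours -> Diet <- Cholesterol
  P3: Stress <- BloodPressure -> Cholesterol
That exhausts the simple backdoor paths. Count: 3.

3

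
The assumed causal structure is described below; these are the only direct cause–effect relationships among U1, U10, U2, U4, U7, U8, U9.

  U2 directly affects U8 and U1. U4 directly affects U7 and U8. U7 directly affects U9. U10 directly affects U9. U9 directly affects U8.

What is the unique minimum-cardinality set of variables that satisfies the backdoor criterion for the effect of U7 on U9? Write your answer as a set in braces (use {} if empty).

{}

Variables eligible for adjustment (non-descendants of U7, excluding U7 and U9): {U1, U10, U2, U4}.
Backdoor paths from U7 to U9:
  P1: U7 <- U4 -> U8 <- U9
Each backdoor path contains an unconditioned collider, so every path is already blocked with the empty conditioning set:
  P1: blocked at collider U8 (neither it nor any descendant is in the conditioning set).
The empty set is therefore the unique smallest valid set.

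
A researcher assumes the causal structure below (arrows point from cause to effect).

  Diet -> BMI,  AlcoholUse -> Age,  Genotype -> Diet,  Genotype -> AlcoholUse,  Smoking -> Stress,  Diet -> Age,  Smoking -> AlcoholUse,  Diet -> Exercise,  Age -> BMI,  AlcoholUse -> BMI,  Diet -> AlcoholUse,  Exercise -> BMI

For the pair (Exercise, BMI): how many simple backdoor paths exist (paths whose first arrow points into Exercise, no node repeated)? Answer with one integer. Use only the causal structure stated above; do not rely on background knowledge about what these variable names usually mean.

7

A backdoor path from Exercise to BMI is any simple undirected path whose first edge points into Exercise (i.e. leaves Exercise via a parent).
Parents of Exercise: {Diet}.
Enumerating:
  P1: Exercise <- Diet <- Genotype -> AlcoholUse -> Age -> BMI
  P2: Exercise <- Diet <- Genotype -> AlcoholUse -> BMI
  P3: Exercise <- Diet -> AlcoholUse -> Age -> BMI
  P4: Exercise <- Diet -> AlcoholUse -> BMI
  P5: Exercise <- Diet -> Age <- AlcoholUse -> BMI
  P6: Exercise <- Diet -> Age -> BMI
  P7: Exercise <- Diet -> BMI
That exhausts the simple backdoor paths. Count: 7.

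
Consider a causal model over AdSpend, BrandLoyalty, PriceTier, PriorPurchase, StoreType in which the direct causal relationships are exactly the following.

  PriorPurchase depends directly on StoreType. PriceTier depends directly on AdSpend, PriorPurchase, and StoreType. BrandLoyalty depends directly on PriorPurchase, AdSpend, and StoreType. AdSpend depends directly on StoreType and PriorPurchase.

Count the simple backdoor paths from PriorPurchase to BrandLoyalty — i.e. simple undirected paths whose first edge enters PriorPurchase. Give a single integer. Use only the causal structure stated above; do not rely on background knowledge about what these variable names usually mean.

3

A backdoor path from PriorPurchase to BrandLoyalty is any simple undirected path whose first edge points into PriorPurchase (i.e. leaves PriorPurchase via a parent).
Parents of PriorPurchase: {StoreType}.
Enumerating:
  P1: PriorPurchase <- StoreType -> AdSpend -> BrandLoyalty
  P2: PriorPurchase <- StoreType -> PriceTier <- AdSpend -> BrandLoyalty
  P3: PriorPurchase <- StoreType -> BrandLoyalty
That exhausts the simple backdoor paths. Count: 3.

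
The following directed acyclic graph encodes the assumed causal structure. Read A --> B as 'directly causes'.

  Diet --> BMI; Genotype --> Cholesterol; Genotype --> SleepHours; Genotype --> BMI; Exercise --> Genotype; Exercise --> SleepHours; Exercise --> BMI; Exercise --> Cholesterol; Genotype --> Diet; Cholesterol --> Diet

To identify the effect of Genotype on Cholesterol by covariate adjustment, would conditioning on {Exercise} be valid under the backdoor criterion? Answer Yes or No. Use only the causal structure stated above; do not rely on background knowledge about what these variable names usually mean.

Backdoor paths from Genotype to Cholesterol (paths whose first edge points into Genotype):
  P1: Genotype <- Exercise -> Cholesterol
  P2: Genotype <- Exercise -> BMI <- Diet <- Cholesterol
Condition 1 (no descendant of Genotype in the set): holds — descendants of Genotype are {BMI, Cholesterol, Diet, SleepHours}; none are in {Exercise}.
Condition 2 (every backdoor path blocked by {Exercise}):
  P1: blocked at fork node Exercise ∈ conditioning set.
  P2: blocked at fork node Exercise ∈ conditioning set.
{Exercise} satisfies the backdoor criterion.

Yes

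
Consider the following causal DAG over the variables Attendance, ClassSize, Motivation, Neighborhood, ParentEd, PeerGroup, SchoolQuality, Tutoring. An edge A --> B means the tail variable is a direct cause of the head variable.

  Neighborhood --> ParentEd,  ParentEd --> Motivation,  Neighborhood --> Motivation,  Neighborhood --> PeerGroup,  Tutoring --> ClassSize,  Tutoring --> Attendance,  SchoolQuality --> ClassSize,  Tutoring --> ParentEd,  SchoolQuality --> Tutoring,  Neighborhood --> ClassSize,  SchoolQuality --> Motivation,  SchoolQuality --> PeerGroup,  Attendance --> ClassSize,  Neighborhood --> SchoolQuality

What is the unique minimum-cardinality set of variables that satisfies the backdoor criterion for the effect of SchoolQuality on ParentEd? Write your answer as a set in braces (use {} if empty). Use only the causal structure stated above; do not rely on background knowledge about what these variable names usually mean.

{Neighborhood}

Variables eligible for adjustment (non-descendants of SchoolQuality, excluding SchoolQuality and ParentEd): {Neighborhood}.
Backdoor paths from SchoolQuality to ParentEd:
  P1: SchoolQuality <- Neighborhood -> ParentEd
  P2: SchoolQuality <- Neighborhood -> Motivation <- ParentEd
  P3: SchoolQuality <- Neighborhood -> ClassSize <- Tutoring -> ParentEd
  P4: SchoolQuality <- Neighborhood -> ClassSize <- Attendance <- Tutoring -> ParentEd
The empty set is not sufficient: P1 (SchoolQuality <- Neighborhood -> ParentEd) has no collider blocking it and no conditioned non-collider, so it is open.
Try {Neighborhood}:
  P1: blocked at fork node Neighborhood ∈ conditioning set.
  P2: blocked at fork node Neighborhood ∈ conditioning set.
  P3: blocked at fork node Neighborhood ∈ conditioning set.
  P4: blocked at fork node Neighborhood ∈ conditioning set.
{Neighborhood} contains no descendant of SchoolQuality and blocks every backdoor path.
{Neighborhood} is the unique smallest valid adjustment set.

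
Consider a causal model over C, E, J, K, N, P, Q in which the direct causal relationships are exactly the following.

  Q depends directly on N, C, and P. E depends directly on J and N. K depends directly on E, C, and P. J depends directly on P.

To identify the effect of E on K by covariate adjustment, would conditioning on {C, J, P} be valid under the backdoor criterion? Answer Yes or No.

Backdoor paths from E to K (paths whose first edge points into E):
  P1: E <- N -> Q <- P -> K
  P2: E <- N -> Q <- C -> K
  P3: E <- J <- P -> Q <- C -> K
  P4: E <- J <- P -> K
Condition 1 (no descendant of E in the set): holds — descendants of E are {K}; none are in {C, J, P}.
Condition 2 (every backdoor path blocked by {C, J, P}):
  P1: blocked at collider Q (neither it nor any descendant is in the conditioning set).
  P2: blocked at collider Q (neither it nor any descendant is in the conditioning set).
  P3: blocked at chain node J ∈ conditioning set.
  P4: blocked at chain node J ∈ conditioning set.
{C, J, P} satisfies the backdoor criterion.

Yes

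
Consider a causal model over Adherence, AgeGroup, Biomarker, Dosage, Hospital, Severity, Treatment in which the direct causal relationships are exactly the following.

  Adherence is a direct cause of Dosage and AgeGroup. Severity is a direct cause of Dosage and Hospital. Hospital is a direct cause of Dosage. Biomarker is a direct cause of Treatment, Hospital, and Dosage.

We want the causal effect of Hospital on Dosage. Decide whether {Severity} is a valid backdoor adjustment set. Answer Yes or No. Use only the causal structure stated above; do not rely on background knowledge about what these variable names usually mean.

No

Backdoor paths from Hospital to Dosage (paths whose first edge points into Hospital):
  P1: Hospital <- Severity -> Dosage
  P2: Hospital <- Biomarker -> Dosage
Condition 1 (no descendant of Hospital in the set): holds — descendants of Hospital are {Dosage}; none are in {Severity}.
Condition 2 (every backdoor path blocked by {Severity}):
  P1: blocked at fork node Severity ∈ conditioning set.
  P2: open — no interior node is in the conditioning set.
{Severity} does not satisfy the backdoor criterion.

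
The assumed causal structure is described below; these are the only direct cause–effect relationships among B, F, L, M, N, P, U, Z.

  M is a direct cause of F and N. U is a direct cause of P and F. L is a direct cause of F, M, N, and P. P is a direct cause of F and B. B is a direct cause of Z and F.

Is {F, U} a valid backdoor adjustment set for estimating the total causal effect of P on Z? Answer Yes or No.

No

Backdoor paths from P to Z (paths whose first edge points into P):
  P1: P <- L -> M -> F <- B -> Z
  P2: P <- L -> N <- M -> F <- B -> Z
  P3: P <- L -> F <- B -> Z
  P4: P <- U -> F <- B -> Z
Condition 1 (no descendant of P in the set): FAILS — F is a descendant of P.
Condition 2 (every backdoor path blocked by {F, U}):
  P1: open — collider(s) F are conditioned on (or have a conditioned descendant) and no non-collider on the path is in the set.
  P2: blocked at collider N (neither it nor any descendant is in the conditioning set).
  P3: open — collider(s) F are conditioned on (or have a conditioned descendant) and no non-collider on the path is in the set.
  P4: blocked at fork node U ∈ conditioning set.
{F, U} does not satisfy the backdoor criterion.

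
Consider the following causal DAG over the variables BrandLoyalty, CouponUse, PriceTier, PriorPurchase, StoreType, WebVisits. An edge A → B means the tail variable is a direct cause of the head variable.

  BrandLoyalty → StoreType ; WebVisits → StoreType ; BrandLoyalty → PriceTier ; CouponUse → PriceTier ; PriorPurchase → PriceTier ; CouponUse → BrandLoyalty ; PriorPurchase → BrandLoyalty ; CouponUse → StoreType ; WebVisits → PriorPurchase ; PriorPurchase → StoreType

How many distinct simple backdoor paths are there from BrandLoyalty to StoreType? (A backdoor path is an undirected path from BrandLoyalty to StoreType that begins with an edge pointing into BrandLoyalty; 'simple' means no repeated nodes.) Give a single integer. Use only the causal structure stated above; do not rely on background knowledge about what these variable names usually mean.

6

A backdoor path from BrandLoyalty to StoreType is any simple undirected path whose first edge points into BrandLoyalty (i.e. leaves BrandLoyalty via a parent).
Parents of BrandLoyalty: {CouponUse, PriorPurchase}.
Enumerating:
  P1: BrandLoyalty <- CouponUse -> StoreType
  P2: BrandLoyalty <- CouponUse -> PriceTier <- PriorPurchase <- WebVisits -> StoreType
  P3: BrandLoyalty <- CouponUse -> PriceTier <- PriorPurchase -> StoreType
  P4: BrandLoyalty <- PriorPurchase <- WebVisits -> StoreType
  P5: BrandLoyalty <- PriorPurchase -> StoreType
  P6: BrandLoyalty <- PriorPurchase -> PriceTier <- CouponUse -> StoreType
That exhausts the simple backdoor paths. Count: 6.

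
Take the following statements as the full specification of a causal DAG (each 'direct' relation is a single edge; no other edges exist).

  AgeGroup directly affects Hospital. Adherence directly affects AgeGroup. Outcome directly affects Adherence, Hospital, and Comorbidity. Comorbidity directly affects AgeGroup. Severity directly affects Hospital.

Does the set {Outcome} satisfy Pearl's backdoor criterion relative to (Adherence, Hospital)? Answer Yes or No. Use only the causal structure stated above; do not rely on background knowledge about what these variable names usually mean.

Backdoor paths from Adherence to Hospital (paths whose first edge points into Adherence):
  P1: Adherence <- Outcome -> Comorbidity -> AgeGroup -> Hospital
  P2: Adherence <- Outcome -> Hospital
Condition 1 (no descendant of Adherence in the set): holds — descendants of Adherence are {AgeGroup, Hospital}; none are in {Outcome}.
Condition 2 (every backdoor path blocked by {Outcome}):
  P1: blocked at fork node Outcome ∈ conditioning set.
  P2: blocked at fork node Outcome ∈ conditioning set.
{Outcome} satisfies the backdoor criterion.

Yes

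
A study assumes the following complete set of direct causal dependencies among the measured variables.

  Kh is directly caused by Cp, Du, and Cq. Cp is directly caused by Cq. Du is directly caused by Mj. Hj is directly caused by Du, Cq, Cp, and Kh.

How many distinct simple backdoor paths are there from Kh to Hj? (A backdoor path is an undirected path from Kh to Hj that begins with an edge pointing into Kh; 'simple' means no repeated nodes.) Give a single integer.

5

A backdoor path from Kh to Hj is any simple undirected path whose first edge points into Kh (i.e. leaves Kh via a parent).
Parents of Kh: {Cp, Cq, Du}.
Enumerating:
  P1: Kh <- Cq -> Cp -> Hj
  P2: Kh <- Cq -> Hj
  P3: Kh <- Cp <- Cq -> Hj
  P4: Kh <- Cp -> Hj
  P5: Kh <- Du -> Hj
That exhausts the simple backdoor paths. Count: 5.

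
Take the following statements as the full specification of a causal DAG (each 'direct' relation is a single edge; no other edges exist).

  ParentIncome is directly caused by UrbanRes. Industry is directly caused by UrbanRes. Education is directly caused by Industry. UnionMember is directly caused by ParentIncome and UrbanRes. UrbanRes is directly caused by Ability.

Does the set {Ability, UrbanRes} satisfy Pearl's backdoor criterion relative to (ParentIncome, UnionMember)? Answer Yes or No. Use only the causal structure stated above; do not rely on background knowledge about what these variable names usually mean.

Yes

Backdoor paths from ParentIncome to UnionMember (paths whose first edge points into ParentIncome):
  P1: ParentIncome <- UrbanRes -> UnionMember
Condition 1 (no descendant of ParentIncome in the set): holds — descendants of ParentIncome are {UnionMember}; none are in {Ability, UrbanRes}.
Condition 2 (every backdoor path blocked by {Ability, UrbanRes}):
  P1: blocked at fork node UrbanRes ∈ conditioning set.
{Ability, UrbanRes} satisfies the backdoor criterion.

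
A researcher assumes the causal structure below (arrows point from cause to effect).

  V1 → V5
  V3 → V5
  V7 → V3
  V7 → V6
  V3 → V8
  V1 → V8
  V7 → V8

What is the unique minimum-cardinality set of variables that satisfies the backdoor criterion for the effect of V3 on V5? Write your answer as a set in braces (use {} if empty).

Variables eligible for adjustment (non-descendants of V3, excluding V3 and V5): {V1, V6, V7}.
Backdoor paths from V3 to V5:
  P1: V3 <- V7 -> V8 <- V1 -> V5
Each backdoor path contains an unconditioned collider, so every path is already blocked with the empty conditioning set:
  P1: blocked at collider V8 (neither it nor any descendant is in the conditioning set).
The empty set is therefore the unique smallest valid set.

{}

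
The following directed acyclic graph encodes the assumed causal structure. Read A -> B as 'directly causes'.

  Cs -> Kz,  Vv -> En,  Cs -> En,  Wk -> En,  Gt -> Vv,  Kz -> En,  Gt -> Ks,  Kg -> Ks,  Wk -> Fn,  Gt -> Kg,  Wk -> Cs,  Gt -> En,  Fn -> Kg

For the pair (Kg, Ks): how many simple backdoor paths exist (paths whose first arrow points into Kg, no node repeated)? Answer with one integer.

A backdoor path from Kg to Ks is any simple undirected path whose first edge points into Kg (i.e. leaves Kg via a parent).
Parents of Kg: {Fn, Gt}.
Enumerating:
  P1: Kg <- Gt -> Ks
  P2: Kg <- Fn <- Wk -> Cs -> Kz -> En <- Gt -> Ks
  P3: Kg <- Fn <- Wk -> Cs -> Kz -> En <- Vv <- Gt -> Ks
  P4: Kg <- Fn <- Wk -> Cs -> En <- Gt -> Ks
  P5: Kg <- Fn <- Wk -> Cs -> En <- Vv <- Gt -> Ks
  P6: Kg <- Fn <- Wk -> En <- Gt -> Ks
  P7: Kg <- Fn <- Wk -> En <- Vv <- Gt -> Ks
That exhausts the simple backdoor paths. Count: 7.

7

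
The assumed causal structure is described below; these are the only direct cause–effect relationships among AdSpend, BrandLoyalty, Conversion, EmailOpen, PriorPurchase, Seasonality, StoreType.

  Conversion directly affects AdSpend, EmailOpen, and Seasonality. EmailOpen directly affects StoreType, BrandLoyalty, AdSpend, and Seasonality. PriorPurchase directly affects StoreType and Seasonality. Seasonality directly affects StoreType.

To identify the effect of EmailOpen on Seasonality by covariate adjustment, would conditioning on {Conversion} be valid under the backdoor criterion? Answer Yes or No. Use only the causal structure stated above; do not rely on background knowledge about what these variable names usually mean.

Backdoor paths from EmailOpen to Seasonality (paths whose first edge points into EmailOpen):
  P1: EmailOpen <- Conversion -> Seasonality
Condition 1 (no descendant of EmailOpen in the set): holds — descendants of EmailOpen are {AdSpend, BrandLoyalty, Seasonality, StoreType}; none are in {Conversion}.
Condition 2 (every backdoor path blocked by {Conversion}):
  P1: blocked at fork node Conversion ∈ conditioning set.
{Conversion} satisfies the backdoor criterion.

Yes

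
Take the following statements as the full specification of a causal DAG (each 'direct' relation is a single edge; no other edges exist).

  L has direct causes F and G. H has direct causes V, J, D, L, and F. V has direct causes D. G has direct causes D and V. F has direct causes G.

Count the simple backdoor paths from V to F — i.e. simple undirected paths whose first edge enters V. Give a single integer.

6

A backdoor path from V to F is any simple undirected path whose first edge points into V (i.e. leaves V via a parent).
Parents of V: {D}.
Enumerating:
  P1: V <- D -> G -> F
  P2: V <- D -> G -> L <- F
  P3: V <- D -> G -> L -> H <- F
  P4: V <- D -> H <- F
  P5: V <- D -> H <- L <- G -> F
  P6: V <- D -> H <- L <- F
That exhausts the simple backdoor paths. Count: 6.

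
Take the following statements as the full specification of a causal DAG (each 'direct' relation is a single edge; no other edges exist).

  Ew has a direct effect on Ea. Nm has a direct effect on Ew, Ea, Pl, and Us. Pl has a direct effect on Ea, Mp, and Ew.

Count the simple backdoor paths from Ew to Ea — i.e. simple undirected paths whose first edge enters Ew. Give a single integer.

4

A backdoor path from Ew to Ea is any simple undirected path whose first edge points into Ew (i.e. leaves Ew via a parent).
Parents of Ew: {Nm, Pl}.
Enumerating:
  P1: Ew <- Nm -> Pl -> Ea
  P2: Ew <- Nm -> Ea
  P3: Ew <- Pl <- Nm -> Ea
  P4: Ew <- Pl -> Ea
That exhausts the simple backdoor paths. Count: 4.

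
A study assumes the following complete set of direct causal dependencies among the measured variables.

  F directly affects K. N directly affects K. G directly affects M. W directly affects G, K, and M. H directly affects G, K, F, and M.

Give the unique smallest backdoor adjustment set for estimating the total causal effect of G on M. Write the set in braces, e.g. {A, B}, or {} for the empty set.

{H, W}

Variables eligible for adjustment (non-descendants of G, excluding G and M): {F, H, K, N, W}.
Backdoor paths from G to M:
  P1: G <- H -> F -> K <- W -> M
  P2: G <- H -> K <- W -> M
  P3: G <- H -> M
  P4: G <- W -> K <- H -> M
  P5: G <- W -> K <- F <- H -> M
  P6: G <- W -> M
The empty set is not sufficient: P3 (G <- H -> M) has no collider blocking it and no conditioned non-collider, so it is open.
Try {H, W}:
  P1: blocked at fork node H ∈ conditioning set.
  P2: blocked at fork node H ∈ conditioning set.
  P3: blocked at fork node H ∈ conditioning set.
  P4: blocked at fork node W ∈ conditioning set.
  P5: blocked at fork node W ∈ conditioning set.
  P6: blocked at fork node W ∈ conditioning set.
{H, W} contains no descendant of G and blocks every backdoor path.
Every element of {H, W} is needed (dropping H leaves P3 open; dropping W leaves P6 open), so no proper subset is valid.
Among all size-2 subsets of the eligible variables, only {H, W} blocks every backdoor path, so it is the unique smallest valid adjustment set.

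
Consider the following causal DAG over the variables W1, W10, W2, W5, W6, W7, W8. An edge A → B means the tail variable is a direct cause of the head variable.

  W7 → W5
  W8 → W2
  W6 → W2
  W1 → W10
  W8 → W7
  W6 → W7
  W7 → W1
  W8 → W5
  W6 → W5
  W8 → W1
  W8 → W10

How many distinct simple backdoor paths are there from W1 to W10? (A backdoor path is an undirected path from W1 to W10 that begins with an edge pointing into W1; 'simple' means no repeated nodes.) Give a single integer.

6

A backdoor path from W1 to W10 is any simple undirected path whose first edge points into W1 (i.e. leaves W1 via a parent).
Parents of W1: {W7, W8}.
Enumerating:
  P1: W1 <- W8 -> W10
  P2: W1 <- W7 <- W8 -> W10
  P3: W1 <- W7 <- W6 -> W5 <- W8 -> W10
  P4: W1 <- W7 <- W6 -> W2 <- W8 -> W10
  P5: W1 <- W7 -> W5 <- W8 -> W10
  P6: W1 <- W7 -> W5 <- W6 -> W2 <- W8 -> W10
That exhausts the simple backdoor paths. Count: 6.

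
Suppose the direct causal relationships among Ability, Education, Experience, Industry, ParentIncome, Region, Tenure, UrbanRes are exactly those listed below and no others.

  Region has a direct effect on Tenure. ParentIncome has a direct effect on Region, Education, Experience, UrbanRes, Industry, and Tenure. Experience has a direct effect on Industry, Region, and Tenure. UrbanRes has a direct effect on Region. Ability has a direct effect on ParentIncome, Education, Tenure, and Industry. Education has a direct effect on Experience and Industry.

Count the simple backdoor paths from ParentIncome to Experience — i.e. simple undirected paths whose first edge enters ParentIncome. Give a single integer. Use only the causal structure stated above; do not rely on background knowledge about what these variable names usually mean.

A backdoor path from ParentIncome to Experience is any simple undirected path whose first edge points into ParentIncome (i.e. leaves ParentIncome via a parent).
Parents of ParentIncome: {Ability}.
Enumerating:
  P1: ParentIncome <- Ability -> Education -> Experience
  P2: ParentIncome <- Ability -> Education -> Industry <- Experience
  P3: ParentIncome <- Ability -> Tenure <- Experience
  P4: ParentIncome <- Ability -> Tenure <- Region <- Experience
  P5: ParentIncome <- Ability -> Industry <- Education -> Experience
  P6: ParentIncome <- Ability -> Industry <- Experience
That exhausts the simple backdoor paths. Count: 6.

6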